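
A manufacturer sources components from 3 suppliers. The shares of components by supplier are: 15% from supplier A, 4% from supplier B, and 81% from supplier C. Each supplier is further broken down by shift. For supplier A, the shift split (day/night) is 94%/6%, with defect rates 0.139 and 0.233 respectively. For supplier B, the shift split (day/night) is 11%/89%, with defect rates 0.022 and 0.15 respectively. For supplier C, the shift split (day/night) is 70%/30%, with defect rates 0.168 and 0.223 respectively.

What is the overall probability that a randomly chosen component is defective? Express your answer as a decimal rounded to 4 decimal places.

P(D|A) = 0.94·0.139 + 0.06·0.233 = 0.13066 + 0.01398 = 0.14464
P(D|B) = 0.11·0.022 + 0.89·0.15 = 0.00242 + 0.1335 = 0.13592
P(D|C) = 0.7·0.168 + 0.3·0.223 = 0.1176 + 0.0669 = 0.1845
Then overall,
P(D) = 0.15·0.14464 + 0.04·0.13592 + 0.81·0.1845
      = 0.021696 + 0.0054368 + 0.149445 = 0.1765778

P(D) ≈ 0.1766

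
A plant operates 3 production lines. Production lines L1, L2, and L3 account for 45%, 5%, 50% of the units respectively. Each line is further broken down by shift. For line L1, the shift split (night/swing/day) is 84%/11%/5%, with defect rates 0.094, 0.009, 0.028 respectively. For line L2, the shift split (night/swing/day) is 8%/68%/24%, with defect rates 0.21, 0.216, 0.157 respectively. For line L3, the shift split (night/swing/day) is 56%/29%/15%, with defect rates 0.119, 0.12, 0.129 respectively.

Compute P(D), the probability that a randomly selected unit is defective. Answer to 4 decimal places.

P(D|L1) = 0.84·0.094 + 0.11·0.009 + 0.05·0.028 = 0.07896 + 0.00099 + 0.0014 = 0.08135
P(D|L2) = 0.08·0.21 + 0.68·0.216 + 0.24·0.157 = 0.0168 + 0.14688 + 0.03768 = 0.20136
P(D|L3) = 0.56·0.119 + 0.29·0.12 + 0.15·0.129 = 0.06664 + 0.0348 + 0.01935 = 0.12079
Then overall,
P(D) = 0.45·0.08135 + 0.05·0.20136 + 0.5·0.12079
      = 0.0366075 + 0.010068 + 0.060395 = 0.1070705

0.1071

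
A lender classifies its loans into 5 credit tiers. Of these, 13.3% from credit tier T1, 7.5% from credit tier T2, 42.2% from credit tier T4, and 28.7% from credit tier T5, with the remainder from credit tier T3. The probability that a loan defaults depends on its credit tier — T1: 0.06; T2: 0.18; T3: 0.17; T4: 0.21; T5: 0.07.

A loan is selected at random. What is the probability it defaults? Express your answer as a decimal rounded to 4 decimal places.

P(T3) = 1 − (0.133 + 0.075 + 0.422 + 0.287) = 0.083.
Using total probability over the partition,
P(D) = P(D|T1)·P(T1) + P(D|T2)·P(T2) + P(D|T3)·P(T3) + P(D|T4)·P(T4) + P(D|T5)·P(T5)
      = 0.06·0.133 + 0.18·0.075 + 0.17·0.083 + 0.21·0.422 + 0.07·0.287
      = 0.00798 + 0.0135 + 0.01411 + 0.08862 + 0.02009 = 0.1443

P(D) ≈ 0.1443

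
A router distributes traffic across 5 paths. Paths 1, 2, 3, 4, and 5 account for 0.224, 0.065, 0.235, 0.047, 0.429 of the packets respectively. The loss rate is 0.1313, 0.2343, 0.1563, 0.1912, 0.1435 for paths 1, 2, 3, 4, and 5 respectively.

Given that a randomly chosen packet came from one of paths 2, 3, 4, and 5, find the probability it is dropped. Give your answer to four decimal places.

Let S = {2, 3, 4, 5}.
P(S) = 0.065 + 0.235 + 0.047 + 0.429 = 0.776.
P(L ∩ S) = 0.2343·0.065 + 0.1563·0.235 + 0.1912·0.047 + 0.1435·0.429 = 0.0152295 + 0.0367305 + 0.0089864 + 0.0615615 = 0.1225079.
P(L | S) = 0.1225079 / 0.776 = 0.157871…

0.1579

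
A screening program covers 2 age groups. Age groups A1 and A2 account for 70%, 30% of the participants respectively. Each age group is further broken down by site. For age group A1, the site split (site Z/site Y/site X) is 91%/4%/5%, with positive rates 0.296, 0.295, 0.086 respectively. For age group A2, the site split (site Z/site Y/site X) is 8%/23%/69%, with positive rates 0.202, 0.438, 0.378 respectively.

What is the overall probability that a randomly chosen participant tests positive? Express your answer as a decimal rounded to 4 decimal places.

P(T|A1) = 0.91·0.296 + 0.04·0.295 + 0.05·0.086 = 0.26936 + 0.0118 + 0.0043 = 0.28546
P(T|A2) = 0.08·0.202 + 0.23·0.438 + 0.69·0.378 = 0.01616 + 0.10074 + 0.26082 = 0.37772
Then overall,
P(T) = 0.7·0.28546 + 0.3·0.37772
      = 0.199822 + 0.113316 = 0.313138

0.3131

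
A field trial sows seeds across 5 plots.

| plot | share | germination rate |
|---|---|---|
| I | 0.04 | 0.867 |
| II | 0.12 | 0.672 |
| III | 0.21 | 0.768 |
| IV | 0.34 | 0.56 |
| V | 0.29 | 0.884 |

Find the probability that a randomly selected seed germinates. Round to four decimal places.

P(G) = P(G|I)·P(I) + P(G|II)·P(II) + P(G|III)·P(III) + P(G|IV)·P(IV) + P(G|V)·P(V)
      = 0.867·0.04 + 0.672·0.12 + 0.768·0.21 + 0.56·0.34 + 0.884·0.29
      = 0.03468 + 0.08064 + 0.16128 + 0.1904 + 0.25636 = 0.72336

0.7234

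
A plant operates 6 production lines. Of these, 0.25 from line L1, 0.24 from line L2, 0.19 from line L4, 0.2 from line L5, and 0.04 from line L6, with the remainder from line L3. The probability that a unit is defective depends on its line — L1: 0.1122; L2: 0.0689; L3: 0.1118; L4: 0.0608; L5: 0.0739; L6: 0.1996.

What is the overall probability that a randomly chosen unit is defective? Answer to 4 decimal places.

P(L3) = 1 − (0.25 + 0.24 + 0.19 + 0.2 + 0.04) = 0.08.
By the law of total probability,
P(D) = P(D|L1)·P(L1) + P(D|L2)·P(L2) + P(D|L3)·P(L3) + P(D|L4)·P(L4) + P(D|L5)·P(L5) + P(D|L6)·P(L6)
      = 0.1122·0.25 + 0.0689·0.24 + 0.1118·0.08 + 0.0608·0.19 + 0.0739·0.2 + 0.1996·0.04
      = 0.02805 + 0.016536 + 0.008944 + 0.011552 + 0.01478 + 0.007984 = 0.087846

0.0878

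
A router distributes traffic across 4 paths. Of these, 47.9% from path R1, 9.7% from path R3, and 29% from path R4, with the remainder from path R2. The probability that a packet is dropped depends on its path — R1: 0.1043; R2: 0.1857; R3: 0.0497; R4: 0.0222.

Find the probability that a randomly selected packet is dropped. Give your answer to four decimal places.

P(R2) = 1 − (0.479 + 0.097 + 0.29) = 0.134.
P(L) = P(L|R1)·P(R1) + P(L|R2)·P(R2) + P(L|R3)·P(R3) + P(L|R4)·P(R4)
      = 0.1043·0.479 + 0.1857·0.134 + 0.0497·0.097 + 0.0222·0.29
      = 0.0499597 + 0.0248838 + 0.0048209 + 0.006438 = 0.0861024

0.0861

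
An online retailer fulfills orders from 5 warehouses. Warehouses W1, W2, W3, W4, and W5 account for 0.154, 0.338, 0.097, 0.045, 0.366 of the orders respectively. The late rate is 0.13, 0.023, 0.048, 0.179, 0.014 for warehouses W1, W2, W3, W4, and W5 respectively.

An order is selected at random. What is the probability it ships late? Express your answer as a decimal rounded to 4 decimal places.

P(L) = P(L|W1)·P(W1) + P(L|W2)·P(W2) + P(L|W3)·P(W3) + P(L|W4)·P(W4) + P(L|W5)·P(W5)
      = 0.13·0.154 + 0.023·0.338 + 0.048·0.097 + 0.179·0.045 + 0.014·0.366
      = 0.02002 + 0.007774 + 0.004656 + 0.008055 + 0.005124 = 0.045629

0.0456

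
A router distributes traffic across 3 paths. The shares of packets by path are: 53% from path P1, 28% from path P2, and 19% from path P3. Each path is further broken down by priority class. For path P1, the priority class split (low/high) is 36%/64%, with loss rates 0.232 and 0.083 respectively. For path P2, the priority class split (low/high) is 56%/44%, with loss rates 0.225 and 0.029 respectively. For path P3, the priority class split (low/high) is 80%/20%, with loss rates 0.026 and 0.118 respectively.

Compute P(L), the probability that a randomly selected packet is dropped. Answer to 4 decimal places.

P(L) ≈ 0.1197

P(L|P1) = 0.36·0.232 + 0.64·0.083 = 0.08352 + 0.05312 = 0.13664
P(L|P2) = 0.56·0.225 + 0.44·0.029 = 0.126 + 0.01276 = 0.13876
P(L|P3) = 0.8·0.026 + 0.2·0.118 = 0.0208 + 0.0236 = 0.0444
By total probability over the outer partition,
P(L) = 0.53·0.13664 + 0.28·0.13876 + 0.19·0.0444
      = 0.0724192 + 0.0388528 + 0.008436 = 0.119708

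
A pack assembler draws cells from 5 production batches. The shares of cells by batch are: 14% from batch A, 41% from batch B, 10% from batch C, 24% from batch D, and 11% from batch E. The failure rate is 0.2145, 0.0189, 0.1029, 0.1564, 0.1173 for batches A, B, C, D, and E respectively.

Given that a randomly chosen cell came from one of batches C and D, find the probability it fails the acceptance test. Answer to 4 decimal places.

0.1407

Let S = {C, D}.
P(S) = 0.1 + 0.24 = 0.34.
P(F ∩ S) = 0.1029·0.1 + 0.1564·0.24 = 0.01029 + 0.037536 = 0.047826.
P(F | S) = 0.047826 / 0.34 = 0.140665…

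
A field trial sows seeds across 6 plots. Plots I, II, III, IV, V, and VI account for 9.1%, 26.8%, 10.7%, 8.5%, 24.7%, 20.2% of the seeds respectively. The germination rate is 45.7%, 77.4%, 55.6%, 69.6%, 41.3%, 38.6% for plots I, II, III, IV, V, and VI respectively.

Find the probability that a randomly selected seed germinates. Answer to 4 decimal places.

By the law of total probability,
P(G) = P(G|I)·P(I) + P(G|II)·P(II) + P(G|III)·P(III) + P(G|IV)·P(IV) + P(G|V)·P(V) + P(G|VI)·P(VI)
      = 0.457·0.091 + 0.774·0.268 + 0.556·0.107 + 0.696·0.085 + 0.413·0.247 + 0.386·0.202
      = 0.041587 + 0.207432 + 0.059492 + 0.05916 + 0.102011 + 0.077972 = 0.547654

P(G) ≈ 0.5477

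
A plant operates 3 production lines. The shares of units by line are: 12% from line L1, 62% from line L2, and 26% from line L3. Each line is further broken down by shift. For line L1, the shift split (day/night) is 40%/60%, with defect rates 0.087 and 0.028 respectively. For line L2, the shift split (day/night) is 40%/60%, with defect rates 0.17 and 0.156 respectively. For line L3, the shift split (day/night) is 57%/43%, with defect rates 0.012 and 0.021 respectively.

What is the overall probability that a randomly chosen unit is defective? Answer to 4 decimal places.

P(D|L1) = 0.4·0.087 + 0.6·0.028 = 0.0348 + 0.0168 = 0.0516
P(D|L2) = 0.4·0.17 + 0.6·0.156 = 0.068 + 0.0936 = 0.1616
P(D|L3) = 0.57·0.012 + 0.43·0.021 = 0.00684 + 0.00903 = 0.01587
Then overall,
P(D) = 0.12·0.0516 + 0.62·0.1616 + 0.26·0.01587
      = 0.006192 + 0.100192 + 0.0041262 = 0.1105102

0.1105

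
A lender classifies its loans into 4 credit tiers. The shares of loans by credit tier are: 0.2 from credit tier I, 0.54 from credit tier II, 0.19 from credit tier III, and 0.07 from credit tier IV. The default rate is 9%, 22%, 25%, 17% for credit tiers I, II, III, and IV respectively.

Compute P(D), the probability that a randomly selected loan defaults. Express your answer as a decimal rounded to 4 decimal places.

0.1962

P(D) = P(D|I)·P(I) + P(D|II)·P(II) + P(D|III)·P(III) + P(D|IV)·P(IV)
      = 0.09·0.2 + 0.22·0.54 + 0.25·0.19 + 0.17·0.07
      = 0.018 + 0.1188 + 0.0475 + 0.0119 = 0.1962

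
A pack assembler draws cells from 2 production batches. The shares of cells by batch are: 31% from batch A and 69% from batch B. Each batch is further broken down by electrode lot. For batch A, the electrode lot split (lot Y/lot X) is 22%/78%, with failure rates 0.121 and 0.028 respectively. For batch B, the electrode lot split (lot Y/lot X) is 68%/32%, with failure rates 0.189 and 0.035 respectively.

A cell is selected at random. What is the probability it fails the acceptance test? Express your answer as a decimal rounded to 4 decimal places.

P(F|A) = 0.22·0.121 + 0.78·0.028 = 0.02662 + 0.02184 = 0.04846
P(F|B) = 0.68·0.189 + 0.32·0.035 = 0.12852 + 0.0112 = 0.13972
By total probability over the outer partition,
P(F) = 0.31·0.04846 + 0.69·0.13972
      = 0.0150226 + 0.0964068 = 0.1114294

P(F) ≈ 0.1114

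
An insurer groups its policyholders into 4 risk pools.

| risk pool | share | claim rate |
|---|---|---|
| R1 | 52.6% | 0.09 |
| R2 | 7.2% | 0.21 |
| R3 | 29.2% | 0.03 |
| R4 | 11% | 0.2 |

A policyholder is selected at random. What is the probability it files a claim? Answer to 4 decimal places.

P(C) = P(C|R1)·P(R1) + P(C|R2)·P(R2) + P(C|R3)·P(R3) + P(C|R4)·P(R4)
      = 0.09·0.526 + 0.21·0.072 + 0.03·0.292 + 0.2·0.11
      = 0.04734 + 0.01512 + 0.00876 + 0.022 = 0.09322

0.0932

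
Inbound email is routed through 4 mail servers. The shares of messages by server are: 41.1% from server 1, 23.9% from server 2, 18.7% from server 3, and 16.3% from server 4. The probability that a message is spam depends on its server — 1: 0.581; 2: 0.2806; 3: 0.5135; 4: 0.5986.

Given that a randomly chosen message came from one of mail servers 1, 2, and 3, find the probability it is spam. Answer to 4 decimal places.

0.4801

Let J = {1, 2, 3}.
P(J) = 0.411 + 0.239 + 0.187 = 0.837.
P(S ∩ J) = 0.581·0.411 + 0.2806·0.239 + 0.5135·0.187 = 0.238791 + 0.0670634 + 0.0960245 = 0.4018789.
P(S | J) = 0.4018789 / 0.837 = 0.480142…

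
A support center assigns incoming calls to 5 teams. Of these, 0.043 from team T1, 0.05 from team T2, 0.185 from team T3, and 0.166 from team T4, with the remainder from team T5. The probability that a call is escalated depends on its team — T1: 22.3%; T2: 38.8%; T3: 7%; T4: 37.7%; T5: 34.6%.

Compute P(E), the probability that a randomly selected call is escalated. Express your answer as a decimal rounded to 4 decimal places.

0.2969

P(T5) = 1 − (0.043 + 0.05 + 0.185 + 0.166) = 0.556.
Summing over the partition,
P(E) = P(E|T1)·P(T1) + P(E|T2)·P(T2) + P(E|T3)·P(T3) + P(E|T4)·P(T4) + P(E|T5)·P(T5)
      = 0.223·0.043 + 0.388·0.05 + 0.07·0.185 + 0.377·0.166 + 0.346·0.556
      = 0.009589 + 0.0194 + 0.01295 + 0.062582 + 0.192376 = 0.296897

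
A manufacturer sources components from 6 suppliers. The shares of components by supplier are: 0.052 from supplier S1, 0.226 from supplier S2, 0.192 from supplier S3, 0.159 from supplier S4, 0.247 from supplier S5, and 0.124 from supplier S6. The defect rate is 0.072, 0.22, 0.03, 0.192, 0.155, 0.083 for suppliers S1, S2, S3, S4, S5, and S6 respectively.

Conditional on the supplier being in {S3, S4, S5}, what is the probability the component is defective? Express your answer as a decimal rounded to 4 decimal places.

Let S = {S3, S4, S5}.
P(S) = 0.192 + 0.159 + 0.247 = 0.598.
P(D ∩ S) = 0.03·0.192 + 0.192·0.159 + 0.155·0.247 = 0.00576 + 0.030528 + 0.038285 = 0.074573.
P(D | S) = 0.074573 / 0.598 = 0.124704…

0.1247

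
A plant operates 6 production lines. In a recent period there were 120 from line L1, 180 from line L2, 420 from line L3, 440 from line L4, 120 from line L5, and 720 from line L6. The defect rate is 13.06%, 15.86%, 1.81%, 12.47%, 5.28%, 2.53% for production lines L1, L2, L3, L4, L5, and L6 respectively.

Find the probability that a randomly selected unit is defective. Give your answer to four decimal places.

P(D) ≈ 0.0656

Total: 120 + 180 + 420 + 440 + 120 + 720 = 2000.
P(L1) = 120/2000 = 0.06. P(L2) = 180/2000 = 0.09. P(L3) = 420/2000 = 0.21. P(L4) = 440/2000 = 0.22. P(L5) = 120/2000 = 0.06. P(L6) = 720/2000 = 0.36.
By the law of total probability,
P(D) = P(D|L1)·P(L1) + P(D|L2)·P(L2) + P(D|L3)·P(L3) + P(D|L4)·P(L4) + P(D|L5)·P(L5) + P(D|L6)·P(L6)
      = 0.1306·0.06 + 0.1586·0.09 + 0.0181·0.21 + 0.1247·0.22 + 0.0528·0.06 + 0.0253·0.36
      = 0.007836 + 0.014274 + 0.003801 + 0.027434 + 0.003168 + 0.009108 = 0.065621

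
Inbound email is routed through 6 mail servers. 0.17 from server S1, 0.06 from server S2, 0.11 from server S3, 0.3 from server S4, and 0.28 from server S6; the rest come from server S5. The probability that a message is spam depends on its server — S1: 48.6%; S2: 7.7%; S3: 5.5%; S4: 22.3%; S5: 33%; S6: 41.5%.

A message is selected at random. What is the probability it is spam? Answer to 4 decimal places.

P(S5) = 1 − (0.17 + 0.06 + 0.11 + 0.3 + 0.28) = 0.08.
P(S) = P(S|S1)·P(S1) + P(S|S2)·P(S2) + P(S|S3)·P(S3) + P(S|S4)·P(S4) + P(S|S5)·P(S5) + P(S|S6)·P(S6)
      = 0.486·0.17 + 0.077·0.06 + 0.055·0.11 + 0.223·0.3 + 0.33·0.08 + 0.415·0.28
      = 0.08262 + 0.00462 + 0.00605 + 0.0669 + 0.0264 + 0.1162 = 0.30279

P(S) ≈ 0.3028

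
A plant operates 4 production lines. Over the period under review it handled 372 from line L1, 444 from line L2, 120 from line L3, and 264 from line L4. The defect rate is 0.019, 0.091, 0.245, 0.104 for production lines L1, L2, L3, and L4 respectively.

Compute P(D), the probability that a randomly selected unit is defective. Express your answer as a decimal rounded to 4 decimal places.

0.0869

Total: 372 + 444 + 120 + 264 = 1200.
P(L1) = 372/1200 = 0.31. P(L2) = 444/1200 = 0.37. P(L3) = 120/1200 = 0.1. P(L4) = 264/1200 = 0.22.
Using total probability over the partition,
P(D) = P(D|L1)·P(L1) + P(D|L2)·P(L2) + P(D|L3)·P(L3) + P(D|L4)·P(L4)
      = 0.019·0.31 + 0.091·0.37 + 0.245·0.1 + 0.104·0.22
      = 0.00589 + 0.03367 + 0.0245 + 0.02288 = 0.08694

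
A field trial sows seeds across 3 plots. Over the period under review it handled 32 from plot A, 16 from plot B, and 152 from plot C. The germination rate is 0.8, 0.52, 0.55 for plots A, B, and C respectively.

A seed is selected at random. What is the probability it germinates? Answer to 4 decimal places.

P(G) ≈ 0.5876

Total: 32 + 16 + 152 = 200.
P(A) = 32/200 = 0.16. P(B) = 16/200 = 0.08. P(C) = 152/200 = 0.76.
Summing over the partition,
P(G) = P(G|A)·P(A) + P(G|B)·P(B) + P(G|C)·P(C)
      = 0.8·0.16 + 0.52·0.08 + 0.55·0.76
      = 0.128 + 0.0416 + 0.418 = 0.5876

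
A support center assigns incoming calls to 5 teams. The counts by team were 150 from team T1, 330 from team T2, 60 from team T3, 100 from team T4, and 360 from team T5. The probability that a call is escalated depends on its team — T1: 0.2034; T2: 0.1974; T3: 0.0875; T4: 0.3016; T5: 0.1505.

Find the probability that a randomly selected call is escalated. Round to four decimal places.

Total: 150 + 330 + 60 + 100 + 360 = 1000.
P(T1) = 150/1000 = 0.15. P(T2) = 330/1000 = 0.33. P(T3) = 60/1000 = 0.06. P(T4) = 100/1000 = 0.1. P(T5) = 360/1000 = 0.36.
Summing over the partition,
P(E) = P(E|T1)·P(T1) + P(E|T2)·P(T2) + P(E|T3)·P(T3) + P(E|T4)·P(T4) + P(E|T5)·P(T5)
      = 0.2034·0.15 + 0.1974·0.33 + 0.0875·0.06 + 0.3016·0.1 + 0.1505·0.36
      = 0.03051 + 0.065142 + 0.00525 + 0.03016 + 0.05418 = 0.185242

0.1852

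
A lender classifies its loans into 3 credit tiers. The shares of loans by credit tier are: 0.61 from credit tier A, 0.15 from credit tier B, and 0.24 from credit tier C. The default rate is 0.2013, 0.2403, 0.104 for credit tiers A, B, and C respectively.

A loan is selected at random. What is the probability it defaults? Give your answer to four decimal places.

P(D) = P(D|A)·P(A) + P(D|B)·P(B) + P(D|C)·P(C)
      = 0.2013·0.61 + 0.2403·0.15 + 0.104·0.24
      = 0.122793 + 0.036045 + 0.02496 = 0.183798

P(D) ≈ 0.1838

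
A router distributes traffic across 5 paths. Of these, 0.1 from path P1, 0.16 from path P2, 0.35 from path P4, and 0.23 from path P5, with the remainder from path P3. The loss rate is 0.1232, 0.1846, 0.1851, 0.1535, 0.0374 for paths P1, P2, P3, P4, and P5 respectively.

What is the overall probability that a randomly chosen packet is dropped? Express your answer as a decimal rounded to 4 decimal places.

0.1338

P(P3) = 1 − (0.1 + 0.16 + 0.35 + 0.23) = 0.16.
P(L) = P(L|P1)·P(P1) + P(L|P2)·P(P2) + P(L|P3)·P(P3) + P(L|P4)·P(P4) + P(L|P5)·P(P5)
      = 0.1232·0.1 + 0.1846·0.16 + 0.1851·0.16 + 0.1535·0.35 + 0.0374·0.23
      = 0.01232 + 0.029536 + 0.029616 + 0.053725 + 0.008602 = 0.133799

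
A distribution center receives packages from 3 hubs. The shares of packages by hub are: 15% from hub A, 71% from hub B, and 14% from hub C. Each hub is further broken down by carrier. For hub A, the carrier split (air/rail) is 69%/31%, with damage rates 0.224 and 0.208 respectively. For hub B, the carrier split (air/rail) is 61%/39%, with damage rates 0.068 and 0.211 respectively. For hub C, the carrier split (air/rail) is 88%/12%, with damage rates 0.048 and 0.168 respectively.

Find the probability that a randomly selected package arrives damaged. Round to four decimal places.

P(D) ≈ 0.1295

P(D|A) = 0.69·0.224 + 0.31·0.208 = 0.15456 + 0.06448 = 0.21904
P(D|B) = 0.61·0.068 + 0.39·0.211 = 0.04148 + 0.08229 = 0.12377
P(D|C) = 0.88·0.048 + 0.12·0.168 = 0.04224 + 0.02016 = 0.0624
Then overall,
P(D) = 0.15·0.21904 + 0.71·0.12377 + 0.14·0.0624
      = 0.032856 + 0.0878767 + 0.008736 = 0.1294687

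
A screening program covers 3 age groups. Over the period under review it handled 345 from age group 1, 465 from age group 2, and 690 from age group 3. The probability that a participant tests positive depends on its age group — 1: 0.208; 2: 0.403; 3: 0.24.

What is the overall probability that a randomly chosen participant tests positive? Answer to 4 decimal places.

0.2832

Total: 345 + 465 + 690 = 1500.
P(1) = 345/1500 = 0.23. P(2) = 465/1500 = 0.31. P(3) = 690/1500 = 0.46.
By the law of total probability,
P(T) = P(T|1)·P(1) + P(T|2)·P(2) + P(T|3)·P(3)
      = 0.208·0.23 + 0.403·0.31 + 0.24·0.46
      = 0.04784 + 0.12493 + 0.1104 = 0.28317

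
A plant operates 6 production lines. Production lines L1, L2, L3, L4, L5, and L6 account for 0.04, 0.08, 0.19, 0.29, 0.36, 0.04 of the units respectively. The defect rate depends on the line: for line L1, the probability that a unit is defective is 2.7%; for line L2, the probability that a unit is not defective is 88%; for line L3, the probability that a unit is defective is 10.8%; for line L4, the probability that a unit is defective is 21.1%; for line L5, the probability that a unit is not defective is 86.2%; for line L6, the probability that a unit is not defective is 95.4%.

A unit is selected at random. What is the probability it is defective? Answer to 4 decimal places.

P(D) ≈ 0.1439

P(D|L2) = 1 − 0.88 = 0.12.
P(D|L5) = 1 − 0.862 = 0.138.
P(D|L6) = 1 − 0.954 = 0.046.
P(D) = P(D|L1)·P(L1) + P(D|L2)·P(L2) + P(D|L3)·P(L3) + P(D|L4)·P(L4) + P(D|L5)·P(L5) + P(D|L6)·P(L6)
      = 0.027·0.04 + 0.12·0.08 + 0.108·0.19 + 0.211·0.29 + 0.138·0.36 + 0.046·0.04
      = 0.00108 + 0.0096 + 0.02052 + 0.06119 + 0.04968 + 0.00184 = 0.14391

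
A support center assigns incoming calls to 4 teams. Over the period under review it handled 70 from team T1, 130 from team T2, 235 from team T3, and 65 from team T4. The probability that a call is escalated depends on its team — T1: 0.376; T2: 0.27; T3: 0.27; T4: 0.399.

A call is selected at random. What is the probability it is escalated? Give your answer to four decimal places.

P(E) ≈ 0.3016

Total: 70 + 130 + 235 + 65 = 500.
P(T1) = 70/500 = 0.14. P(T2) = 130/500 = 0.26. P(T3) = 235/500 = 0.47. P(T4) = 65/500 = 0.13.
P(E) = P(E|T1)·P(T1) + P(E|T2)·P(T2) + P(E|T3)·P(T3) + P(E|T4)·P(T4)
      = 0.376·0.14 + 0.27·0.26 + 0.27·0.47 + 0.399·0.13
      = 0.05264 + 0.0702 + 0.1269 + 0.05187 = 0.30161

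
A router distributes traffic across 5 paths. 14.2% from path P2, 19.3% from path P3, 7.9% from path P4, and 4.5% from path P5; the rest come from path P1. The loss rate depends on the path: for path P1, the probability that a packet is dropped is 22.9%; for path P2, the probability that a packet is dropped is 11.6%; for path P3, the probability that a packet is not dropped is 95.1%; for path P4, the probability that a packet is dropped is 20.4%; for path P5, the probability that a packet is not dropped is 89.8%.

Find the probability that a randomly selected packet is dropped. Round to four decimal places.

P(P1) = 1 − (0.142 + 0.193 + 0.079 + 0.045) = 0.541.
P(L|P3) = 1 − 0.951 = 0.049.
P(L|P5) = 1 − 0.898 = 0.102.
P(L) = P(L|P1)·P(P1) + P(L|P2)·P(P2) + P(L|P3)·P(P3) + P(L|P4)·P(P4) + P(L|P5)·P(P5)
      = 0.229·0.541 + 0.116·0.142 + 0.049·0.193 + 0.204·0.079 + 0.102·0.045
      = 0.123889 + 0.016472 + 0.009457 + 0.016116 + 0.00459 = 0.170524

P(L) ≈ 0.1705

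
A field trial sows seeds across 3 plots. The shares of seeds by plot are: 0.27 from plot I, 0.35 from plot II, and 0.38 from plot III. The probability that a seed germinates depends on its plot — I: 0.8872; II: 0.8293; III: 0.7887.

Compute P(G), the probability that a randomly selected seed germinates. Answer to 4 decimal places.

0.8295

Using total probability over the partition,
P(G) = P(G|I)·P(I) + P(G|II)·P(II) + P(G|III)·P(III)
      = 0.8872·0.27 + 0.8293·0.35 + 0.7887·0.38
      = 0.239544 + 0.290255 + 0.299706 = 0.829505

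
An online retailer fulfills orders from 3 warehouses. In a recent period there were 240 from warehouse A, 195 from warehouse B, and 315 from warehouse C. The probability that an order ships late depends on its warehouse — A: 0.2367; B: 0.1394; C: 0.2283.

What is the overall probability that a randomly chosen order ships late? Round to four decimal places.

P(L) ≈ 0.2079

Total: 240 + 195 + 315 = 750.
P(A) = 240/750 = 0.32. P(B) = 195/750 = 0.26. P(C) = 315/750 = 0.42.
P(L) = P(L|A)·P(A) + P(L|B)·P(B) + P(L|C)·P(C)
      = 0.2367·0.32 + 0.1394·0.26 + 0.2283·0.42
      = 0.075744 + 0.036244 + 0.095886 = 0.207874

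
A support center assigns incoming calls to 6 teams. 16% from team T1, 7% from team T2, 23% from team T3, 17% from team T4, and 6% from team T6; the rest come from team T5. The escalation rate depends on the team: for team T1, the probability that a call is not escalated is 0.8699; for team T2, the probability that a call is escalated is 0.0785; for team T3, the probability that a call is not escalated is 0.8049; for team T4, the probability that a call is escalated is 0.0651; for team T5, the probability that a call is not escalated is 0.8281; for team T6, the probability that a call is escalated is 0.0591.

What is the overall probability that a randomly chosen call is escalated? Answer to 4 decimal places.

P(T5) = 1 − (0.16 + 0.07 + 0.23 + 0.17 + 0.06) = 0.31.
P(E|T1) = 1 − 0.8699 = 0.1301.
P(E|T3) = 1 − 0.8049 = 0.1951.
P(E|T5) = 1 − 0.8281 = 0.1719.
Using total probability over the partition,
P(E) = P(E|T1)·P(T1) + P(E|T2)·P(T2) + P(E|T3)·P(T3) + P(E|T4)·P(T4) + P(E|T5)·P(T5) + P(E|T6)·P(T6)
      = 0.1301·0.16 + 0.0785·0.07 + 0.1951·0.23 + 0.0651·0.17 + 0.1719·0.31 + 0.0591·0.06
      = 0.020816 + 0.005495 + 0.044873 + 0.011067 + 0.053289 + 0.003546 = 0.139086

P(E) ≈ 0.1391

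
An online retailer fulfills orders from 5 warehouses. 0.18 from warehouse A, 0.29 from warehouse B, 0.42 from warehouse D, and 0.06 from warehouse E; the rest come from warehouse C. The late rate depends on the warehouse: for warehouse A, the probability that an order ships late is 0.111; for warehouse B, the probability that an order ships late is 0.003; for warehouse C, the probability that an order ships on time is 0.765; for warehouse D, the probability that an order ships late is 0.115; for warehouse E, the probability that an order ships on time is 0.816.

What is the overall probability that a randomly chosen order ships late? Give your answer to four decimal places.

P(C) = 1 − (0.18 + 0.29 + 0.42 + 0.06) = 0.05.
P(L|C) = 1 − 0.765 = 0.235.
P(L|E) = 1 − 0.816 = 0.184.
P(L) = P(L|A)·P(A) + P(L|B)·P(B) + P(L|C)·P(C) + P(L|D)·P(D) + P(L|E)·P(E)
      = 0.111·0.18 + 0.003·0.29 + 0.235·0.05 + 0.115·0.42 + 0.184·0.06
      = 0.01998 + 0.00087 + 0.01175 + 0.0483 + 0.01104 = 0.09194

P(L) ≈ 0.0919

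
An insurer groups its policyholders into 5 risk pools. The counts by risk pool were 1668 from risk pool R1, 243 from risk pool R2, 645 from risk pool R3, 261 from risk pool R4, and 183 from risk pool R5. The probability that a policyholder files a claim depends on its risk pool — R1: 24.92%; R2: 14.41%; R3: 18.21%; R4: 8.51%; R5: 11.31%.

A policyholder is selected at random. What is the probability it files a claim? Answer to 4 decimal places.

Total: 1668 + 243 + 645 + 261 + 183 = 3000.
P(R1) = 1668/3000 = 0.556. P(R2) = 243/3000 = 0.081. P(R3) = 645/3000 = 0.215. P(R4) = 261/3000 = 0.087. P(R5) = 183/3000 = 0.061.
P(C) = P(C|R1)·P(R1) + P(C|R2)·P(R2) + P(C|R3)·P(R3) + P(C|R4)·P(R4) + P(C|R5)·P(R5)
      = 0.2492·0.556 + 0.1441·0.081 + 0.1821·0.215 + 0.0851·0.087 + 0.1131·0.061
      = 0.1385552 + 0.0116721 + 0.0391515 + 0.0074037 + 0.0068991 = 0.2036816

0.2037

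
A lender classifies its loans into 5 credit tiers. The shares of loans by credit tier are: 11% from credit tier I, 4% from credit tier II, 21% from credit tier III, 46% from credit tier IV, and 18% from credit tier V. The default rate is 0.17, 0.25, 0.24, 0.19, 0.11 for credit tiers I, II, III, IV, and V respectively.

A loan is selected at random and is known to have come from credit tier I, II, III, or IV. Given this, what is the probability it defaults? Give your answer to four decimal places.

Let S = {I, II, III, IV}.
P(S) = 0.11 + 0.04 + 0.21 + 0.46 = 0.82.
P(D ∩ S) = 0.17·0.11 + 0.25·0.04 + 0.24·0.21 + 0.19·0.46 = 0.0187 + 0.01 + 0.0504 + 0.0874 = 0.1665.
P(D | S) = 0.1665 / 0.82 = 0.203049…

P(D|S) ≈ 0.2030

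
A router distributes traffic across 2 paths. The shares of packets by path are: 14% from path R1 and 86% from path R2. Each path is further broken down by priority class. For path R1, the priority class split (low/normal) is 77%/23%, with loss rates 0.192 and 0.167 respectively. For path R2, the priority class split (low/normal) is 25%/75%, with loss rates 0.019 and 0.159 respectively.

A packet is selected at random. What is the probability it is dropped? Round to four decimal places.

0.1327

P(L|R1) = 0.77·0.192 + 0.23·0.167 = 0.14784 + 0.03841 = 0.18625
P(L|R2) = 0.25·0.019 + 0.75·0.159 = 0.00475 + 0.11925 = 0.124
Then overall,
P(L) = 0.14·0.18625 + 0.86·0.124
      = 0.026075 + 0.10664 = 0.132715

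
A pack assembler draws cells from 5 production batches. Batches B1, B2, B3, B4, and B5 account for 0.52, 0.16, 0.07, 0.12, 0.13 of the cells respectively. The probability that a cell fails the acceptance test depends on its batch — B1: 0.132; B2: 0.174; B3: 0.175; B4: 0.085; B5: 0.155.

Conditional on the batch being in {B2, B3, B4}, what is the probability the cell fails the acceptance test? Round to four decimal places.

P(F|S) ≈ 0.1437

Let S = {B2, B3, B4}.
P(S) = 0.16 + 0.07 + 0.12 = 0.35.
P(F ∩ S) = 0.174·0.16 + 0.175·0.07 + 0.085·0.12 = 0.02784 + 0.01225 + 0.0102 = 0.05029.
P(F | S) = 0.05029 / 0.35 = 0.143686…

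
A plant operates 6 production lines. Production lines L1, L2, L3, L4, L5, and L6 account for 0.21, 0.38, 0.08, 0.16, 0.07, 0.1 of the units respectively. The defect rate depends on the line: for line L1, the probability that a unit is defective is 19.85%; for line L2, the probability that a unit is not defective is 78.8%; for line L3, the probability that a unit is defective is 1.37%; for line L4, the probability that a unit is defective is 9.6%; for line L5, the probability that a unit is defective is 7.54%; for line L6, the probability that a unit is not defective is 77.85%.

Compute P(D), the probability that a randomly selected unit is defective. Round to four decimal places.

P(D|L2) = 1 − 0.788 = 0.212.
P(D|L6) = 1 − 0.7785 = 0.2215.
Using total probability over the partition,
P(D) = P(D|L1)·P(L1) + P(D|L2)·P(L2) + P(D|L3)·P(L3) + P(D|L4)·P(L4) + P(D|L5)·P(L5) + P(D|L6)·P(L6)
      = 0.1985·0.21 + 0.212·0.38 + 0.0137·0.08 + 0.096·0.16 + 0.0754·0.07 + 0.2215·0.1
      = 0.041685 + 0.08056 + 0.001096 + 0.01536 + 0.005278 + 0.02215 = 0.166129

0.1661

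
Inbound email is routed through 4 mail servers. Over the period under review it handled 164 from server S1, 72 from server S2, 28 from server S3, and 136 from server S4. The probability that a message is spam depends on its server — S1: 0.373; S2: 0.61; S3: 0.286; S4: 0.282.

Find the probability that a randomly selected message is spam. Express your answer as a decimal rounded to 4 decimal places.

Total: 164 + 72 + 28 + 136 = 400.
P(S1) = 164/400 = 0.41. P(S2) = 72/400 = 0.18. P(S3) = 28/400 = 0.07. P(S4) = 136/400 = 0.34.
By the law of total probability,
P(S) = P(S|S1)·P(S1) + P(S|S2)·P(S2) + P(S|S3)·P(S3) + P(S|S4)·P(S4)
      = 0.373·0.41 + 0.61·0.18 + 0.286·0.07 + 0.282·0.34
      = 0.15293 + 0.1098 + 0.02002 + 0.09588 = 0.37863

0.3786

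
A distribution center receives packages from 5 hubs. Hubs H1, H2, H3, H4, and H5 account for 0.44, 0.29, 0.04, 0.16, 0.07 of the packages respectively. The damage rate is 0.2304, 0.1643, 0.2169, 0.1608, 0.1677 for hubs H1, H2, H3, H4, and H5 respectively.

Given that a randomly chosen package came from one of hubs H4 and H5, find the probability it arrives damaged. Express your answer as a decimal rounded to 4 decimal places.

0.1629

Let S = {H4, H5}.
P(S) = 0.16 + 0.07 = 0.23.
P(D ∩ S) = 0.1608·0.16 + 0.1677·0.07 = 0.025728 + 0.011739 = 0.037467.
P(D | S) = 0.037467 / 0.23 = 0.162900…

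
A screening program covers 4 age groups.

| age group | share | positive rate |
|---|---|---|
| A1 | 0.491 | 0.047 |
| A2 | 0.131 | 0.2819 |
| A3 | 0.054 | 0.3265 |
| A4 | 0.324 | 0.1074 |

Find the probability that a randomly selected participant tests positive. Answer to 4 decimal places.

Summing over the partition,
P(T) = P(T|A1)·P(A1) + P(T|A2)·P(A2) + P(T|A3)·P(A3) + P(T|A4)·P(A4)
      = 0.047·0.491 + 0.2819·0.131 + 0.3265·0.054 + 0.1074·0.324
      = 0.023077 + 0.0369289 + 0.017631 + 0.0347976 = 0.1124345

0.1124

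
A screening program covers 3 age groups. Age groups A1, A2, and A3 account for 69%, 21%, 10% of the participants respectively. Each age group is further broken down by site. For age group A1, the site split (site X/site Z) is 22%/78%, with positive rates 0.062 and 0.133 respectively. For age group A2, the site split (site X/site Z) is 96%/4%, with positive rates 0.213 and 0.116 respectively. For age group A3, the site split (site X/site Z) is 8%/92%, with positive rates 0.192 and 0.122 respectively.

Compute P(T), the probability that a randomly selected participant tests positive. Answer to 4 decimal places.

0.1377

P(T|A1) = 0.22·0.062 + 0.78·0.133 = 0.01364 + 0.10374 = 0.11738
P(T|A2) = 0.96·0.213 + 0.04·0.116 = 0.20448 + 0.00464 = 0.20912
P(T|A3) = 0.08·0.192 + 0.92·0.122 = 0.01536 + 0.11224 = 0.1276
By total probability over the outer partition,
P(T) = 0.69·0.11738 + 0.21·0.20912 + 0.1·0.1276
      = 0.0809922 + 0.0439152 + 0.01276 = 0.1376674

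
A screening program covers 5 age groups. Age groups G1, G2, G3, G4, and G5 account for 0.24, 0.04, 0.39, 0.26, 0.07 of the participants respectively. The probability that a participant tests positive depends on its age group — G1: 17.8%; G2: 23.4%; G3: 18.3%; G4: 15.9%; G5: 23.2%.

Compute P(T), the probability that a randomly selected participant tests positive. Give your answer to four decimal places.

0.1810

By the law of total probability,
P(T) = P(T|G1)·P(G1) + P(T|G2)·P(G2) + P(T|G3)·P(G3) + P(T|G4)·P(G4) + P(T|G5)·P(G5)
      = 0.178·0.24 + 0.234·0.04 + 0.183·0.39 + 0.159·0.26 + 0.232·0.07
      = 0.04272 + 0.00936 + 0.07137 + 0.04134 + 0.01624 = 0.18103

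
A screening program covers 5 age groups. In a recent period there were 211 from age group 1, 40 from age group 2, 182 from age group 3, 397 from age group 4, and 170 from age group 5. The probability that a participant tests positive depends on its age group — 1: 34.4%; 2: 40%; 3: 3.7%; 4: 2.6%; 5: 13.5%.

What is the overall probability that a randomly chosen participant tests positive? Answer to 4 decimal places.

P(T) ≈ 0.1286

Total: 211 + 40 + 182 + 397 + 170 = 1000.
P(1) = 211/1000 = 0.211. P(2) = 40/1000 = 0.04. P(3) = 182/1000 = 0.182. P(4) = 397/1000 = 0.397. P(5) = 170/1000 = 0.17.
Summing over the partition,
P(T) = P(T|1)·P(1) + P(T|2)·P(2) + P(T|3)·P(3) + P(T|4)·P(4) + P(T|5)·P(5)
      = 0.344·0.211 + 0.4·0.04 + 0.037·0.182 + 0.026·0.397 + 0.135·0.17
      = 0.072584 + 0.016 + 0.006734 + 0.010322 + 0.02295 = 0.12859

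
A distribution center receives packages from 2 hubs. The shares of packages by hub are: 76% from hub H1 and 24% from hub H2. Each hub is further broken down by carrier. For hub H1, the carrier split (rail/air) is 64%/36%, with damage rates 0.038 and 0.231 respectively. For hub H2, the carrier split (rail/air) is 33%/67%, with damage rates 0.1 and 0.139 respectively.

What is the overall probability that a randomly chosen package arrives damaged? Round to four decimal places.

P(D) ≈ 0.1120

P(D|H1) = 0.64·0.038 + 0.36·0.231 = 0.02432 + 0.08316 = 0.10748
P(D|H2) = 0.33·0.1 + 0.67·0.139 = 0.033 + 0.09313 = 0.12613
Then overall,
P(D) = 0.76·0.10748 + 0.24·0.12613
      = 0.0816848 + 0.0302712 = 0.111956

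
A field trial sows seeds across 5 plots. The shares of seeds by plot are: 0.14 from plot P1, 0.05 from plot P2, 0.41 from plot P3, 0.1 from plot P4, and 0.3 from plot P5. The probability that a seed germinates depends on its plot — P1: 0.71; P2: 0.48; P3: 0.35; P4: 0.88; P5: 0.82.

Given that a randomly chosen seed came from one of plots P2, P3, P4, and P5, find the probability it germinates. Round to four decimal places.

P(G|S) ≈ 0.5831

Let S = {P2, P3, P4, P5}.
P(S) = 0.05 + 0.41 + 0.1 + 0.3 = 0.86.
P(G ∩ S) = 0.48·0.05 + 0.35·0.41 + 0.88·0.1 + 0.82·0.3 = 0.024 + 0.1435 + 0.088 + 0.246 = 0.5015.
P(G | S) = 0.5015 / 0.86 = 0.583140…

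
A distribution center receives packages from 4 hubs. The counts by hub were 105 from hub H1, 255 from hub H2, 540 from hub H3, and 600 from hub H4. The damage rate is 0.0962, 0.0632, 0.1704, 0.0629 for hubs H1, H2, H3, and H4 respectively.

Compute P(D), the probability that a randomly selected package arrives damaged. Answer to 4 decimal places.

P(D) ≈ 0.1040

Total: 105 + 255 + 540 + 600 = 1500.
P(H1) = 105/1500 = 0.07. P(H2) = 255/1500 = 0.17. P(H3) = 540/1500 = 0.36. P(H4) = 600/1500 = 0.4.
P(D) = P(D|H1)·P(H1) + P(D|H2)·P(H2) + P(D|H3)·P(H3) + P(D|H4)·P(H4)
      = 0.0962·0.07 + 0.0632·0.17 + 0.1704·0.36 + 0.0629·0.4
      = 0.006734 + 0.010744 + 0.061344 + 0.02516 = 0.103982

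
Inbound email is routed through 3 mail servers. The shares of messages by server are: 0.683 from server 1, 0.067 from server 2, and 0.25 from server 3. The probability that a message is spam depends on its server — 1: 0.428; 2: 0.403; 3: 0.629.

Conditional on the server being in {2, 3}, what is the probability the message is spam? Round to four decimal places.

0.5812

Let J = {2, 3}.
P(J) = 0.067 + 0.25 = 0.317.
P(S ∩ J) = 0.403·0.067 + 0.629·0.25 = 0.027001 + 0.15725 = 0.184251.
P(S | J) = 0.184251 / 0.317 = 0.581233…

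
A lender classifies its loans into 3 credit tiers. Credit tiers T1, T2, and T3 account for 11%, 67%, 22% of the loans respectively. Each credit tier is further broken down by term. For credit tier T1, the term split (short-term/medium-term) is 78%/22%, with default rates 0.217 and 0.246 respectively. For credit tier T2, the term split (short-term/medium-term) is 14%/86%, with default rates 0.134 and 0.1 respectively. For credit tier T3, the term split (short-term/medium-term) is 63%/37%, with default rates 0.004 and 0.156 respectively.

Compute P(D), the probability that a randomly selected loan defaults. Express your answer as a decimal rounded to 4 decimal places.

0.1080

P(D|T1) = 0.78·0.217 + 0.22·0.246 = 0.16926 + 0.05412 = 0.22338
P(D|T2) = 0.14·0.134 + 0.86·0.1 = 0.01876 + 0.086 = 0.10476
P(D|T3) = 0.63·0.004 + 0.37·0.156 = 0.00252 + 0.05772 = 0.06024
Then overall,
P(D) = 0.11·0.22338 + 0.67·0.10476 + 0.22·0.06024
      = 0.0245718 + 0.0701892 + 0.0132528 = 0.1080138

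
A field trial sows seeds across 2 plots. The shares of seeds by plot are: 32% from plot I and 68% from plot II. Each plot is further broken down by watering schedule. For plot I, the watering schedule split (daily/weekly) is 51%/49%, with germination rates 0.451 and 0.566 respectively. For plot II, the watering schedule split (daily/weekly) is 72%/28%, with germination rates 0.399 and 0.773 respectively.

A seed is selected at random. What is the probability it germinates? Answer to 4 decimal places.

P(G|I) = 0.51·0.451 + 0.49·0.566 = 0.23001 + 0.27734 = 0.50735
P(G|II) = 0.72·0.399 + 0.28·0.773 = 0.28728 + 0.21644 = 0.50372
By total probability over the outer partition,
P(G) = 0.32·0.50735 + 0.68·0.50372
      = 0.162352 + 0.3425296 = 0.5048816

P(G) ≈ 0.5049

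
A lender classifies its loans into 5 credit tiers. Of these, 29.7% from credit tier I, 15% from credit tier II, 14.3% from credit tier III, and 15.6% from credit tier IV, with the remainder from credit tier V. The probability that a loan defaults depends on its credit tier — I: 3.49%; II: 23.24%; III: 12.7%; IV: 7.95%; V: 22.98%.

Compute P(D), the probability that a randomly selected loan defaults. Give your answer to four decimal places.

0.1342

P(V) = 1 − (0.297 + 0.15 + 0.143 + 0.156) = 0.254.
P(D) = P(D|I)·P(I) + P(D|II)·P(II) + P(D|III)·P(III) + P(D|IV)·P(IV) + P(D|V)·P(V)
      = 0.0349·0.297 + 0.2324·0.15 + 0.127·0.143 + 0.0795·0.156 + 0.2298·0.254
      = 0.0103653 + 0.03486 + 0.018161 + 0.012402 + 0.0583692 = 0.1341575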